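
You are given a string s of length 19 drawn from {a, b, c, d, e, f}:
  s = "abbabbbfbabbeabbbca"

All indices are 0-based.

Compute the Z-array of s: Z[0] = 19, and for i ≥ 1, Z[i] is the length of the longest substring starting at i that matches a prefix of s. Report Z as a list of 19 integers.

Z[0]=19
i=1: outside box; Z[1]=0
i=2: outside box; Z[2]=0
i=3: outside box; Z[3]=3 scan→box=[3,6)
i=4: min(r-i=2, Z[1]=0)=0; Z[4]=0
i=5: min(r-i=1, Z[2]=0)=0; Z[5]=0
i=6: outside box; Z[6]=0
i=7: outside box; Z[7]=0
i=8: outside box; Z[8]=0
i=9: outside box; Z[9]=3 scan→box=[9,12)
i=10: min(r-i=2, Z[1]=0)=0; Z[10]=0
i=11: min(r-i=1, Z[2]=0)=0; Z[11]=0
i=12: outside box; Z[12]=0
i=13: outside box; Z[13]=3 scan→box=[13,16)
i=14: min(r-i=2, Z[1]=0)=0; Z[14]=0
i=15: min(r-i=1, Z[2]=0)=0; Z[15]=0
i=16: outside box; Z[16]=0
i=17: outside box; Z[17]=0
i=18: outside box; Z[18]=1 scan→box=[18,19)

[19, 0, 0, 3, 0, 0, 0, 0, 0, 3, 0, 0, 0, 3, 0, 0, 0, 0, 1]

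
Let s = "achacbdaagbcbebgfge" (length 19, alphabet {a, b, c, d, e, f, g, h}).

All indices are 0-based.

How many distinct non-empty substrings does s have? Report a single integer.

sorted suffixes:
  #0 SA[0]=7  'aagbcbebgfge'
  #1 SA[1]=3  'acbdaagbcbebgfge'
  #2 SA[2]=0  'achacbdaagbcbebgfge'
  #3 SA[3]=8  'agbcbebgfge'
  #4 SA[4]=10  'bcbebgfge'
  #5 SA[5]=5  'bdaagbcbebgfge'
  #6 SA[6]=12  'bebgfge'
  #7 SA[7]=14  'bgfge'
  #8 SA[8]=4  'cbdaagbcbebgfge'
  #9 SA[9]=11  'cbebgfge'
  #10 SA[10]=1  'chacbdaagbcbebgfge'
  #11 SA[11]=6  'daagbcbebgfge'
  #12 SA[12]=18  'e'
  #13 SA[13]=13  'ebgfge'
  #14 SA[14]=16  'fge'
  #15 SA[15]=9  'gbcbebgfge'
  #16 SA[16]=17  'ge'
  #17 SA[17]=15  'gfge'
  #18 SA[18]=2  'hacbdaagbcbebgfge'

SA = [7, 3, 0, 8, 10, 5, 12, 14, 4, 11, 1, 6, 18, 13, 16, 9, 17, 15, 2]
i: (SA[i-1],SA[i]) lcp shared
  1: (7,3) 1 'a'
  2: (3,0) 2 'ac'
  3: (0,8) 1 'a'
  4: (8,10) 0 ''
  5: (10,5) 1 'b'
  6: (5,12) 1 'b'
  7: (12,14) 1 'b'
  8: (14,4) 0 ''
  9: (4,11) 2 'cb'
  10: (11,1) 1 'c'
  11: (1,6) 0 ''
  12: (6,18) 0 ''
  13: (18,13) 1 'e'
  14: (13,16) 0 ''
  15: (16,9) 0 ''
  16: (9,17) 1 'g'
  17: (17,15) 1 'g'
  18: (15,2) 0 ''

n(n+1)/2 = 19·20/2 = 190
Σ LCP = 0 + 1 + 2 + 1 + 0 + 1 + 1 + 1 + 0 + 2 + 1 + 0 + 0 + 1 + 0 + 0 + 1 + 1 + 0 = 13
distinct = 190 − 13 = 177

177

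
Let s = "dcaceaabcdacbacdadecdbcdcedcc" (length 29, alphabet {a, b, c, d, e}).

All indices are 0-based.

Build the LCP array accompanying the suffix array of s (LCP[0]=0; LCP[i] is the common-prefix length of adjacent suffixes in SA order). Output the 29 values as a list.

[0, 1, 1, 2, 2, 1, 0, 1, 3, 0, 1, 1, 1, 1, 3, 2, 2, 1, 2, 0, 2, 1, 1, 2, 2, 1, 0, 1, 1]

rank→(start, suffix):
  0 → (5, 'aabcdacbacdadecdbcdcedcc')
  1 → (6, 'abcdacbacdadecdbcdcedcc')
  2 → (10, 'acbacdadecdbcdcedcc')
  3 → (13, 'acdadecdbcdcedcc')
  4 → (2, 'aceaabcdacbacdadecdbcdcedcc')
  5 → (16, 'adecdbcdcedcc')
  6 → (12, 'bacdadecdbcdcedcc')
  7 → (7, 'bcdacbacdadecdbcdcedcc')
  8 → (21, 'bcdcedcc')
  9 → (28, 'c')
  10 → (1, 'caceaabcdacbacdadecdbcdcedcc')
  11 → (11, 'cbacdadecdbcdcedcc')
  12 → (27, 'cc')
  13 → (8, 'cdacbacdadecdbcdcedcc')
  14 → (14, 'cdadecdbcdcedcc')
  15 → (19, 'cdbcdcedcc')
  16 → (22, 'cdcedcc')
  17 → (3, 'ceaabcdacbacdadecdbcdcedcc')
  18 → (24, 'cedcc')
  19 → (9, 'dacbacdadecdbcdcedcc')
  20 → (15, 'dadecdbcdcedcc')
  21 → (20, 'dbcdcedcc')
  22 → (0, 'dcaceaabcdacbacdadecdbcdcedcc')
  23 → (26, 'dcc')
  24 → (23, 'dcedcc')
  25 → (17, 'decdbcdcedcc')
  26 → (4, 'eaabcdacbacdadecdbcdcedcc')
  27 → (18, 'ecdbcdcedcc')
  28 → (25, 'edcc')

SA = [5, 6, 10, 13, 2, 16, 12, 7, 21, 28, 1, 11, 27, 8, 14, 19, 22, 3, 24, 9, 15, 20, 0, 26, 23, 17, 4, 18, 25]
rank  pair      lcp
   1  s[5:],s[6:]  1  'a'
   2  s[6:],s[10:]  1  'a'
   3  s[10:],s[13:]  2  'ac'
   4  s[13:],s[2:]  2  'ac'
   5  s[2:],s[16:]  1  'a'
   6  s[16:],s[12:]  0  ''
   7  s[12:],s[7:]  1  'b'
   8  s[7:],s[21:]  3  'bcd'
   9  s[21:],s[28:]  0  ''
  10  s[28:],s[1:]  1  'c'
  11  s[1:],s[11:]  1  'c'
  12  s[11:],s[27:]  1  'c'
  13  s[27:],s[8:]  1  'c'
  14  s[8:],s[14:]  3  'cda'
  15  s[14:],s[19:]  2  'cd'
  16  s[19:],s[22:]  2  'cd'
  17  s[22:],s[3:]  1  'c'
  18  s[3:],s[24:]  2  'ce'
  19  s[24:],s[9:]  0  ''
  20  s[9:],s[15:]  2  'da'
  21  s[15:],s[20:]  1  'd'
  22  s[20:],s[0:]  1  'd'
  23  s[0:],s[26:]  2  'dc'
  24  s[26:],s[23:]  2  'dc'
  25  s[23:],s[17:]  1  'd'
  26  s[17:],s[4:]  0  ''
  27  s[4:],s[18:]  1  'e'
  28  s[18:],s[25:]  1  'e'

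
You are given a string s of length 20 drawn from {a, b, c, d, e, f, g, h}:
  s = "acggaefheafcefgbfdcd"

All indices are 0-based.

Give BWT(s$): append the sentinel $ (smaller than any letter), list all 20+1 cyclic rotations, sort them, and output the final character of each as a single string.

rank  rotation               last
    0  $acggaefheafcefgbfdcd  d
    1  acggaefheafcefgbfdcd$  $
    2  aefheafcefgbfdcd$acgg  g
    3  afcefgbfdcd$acggaefhe  e
    4  bfdcd$acggaefheafcefg  g
    5  cd$acggaefheafcefgbfd  d
    6  cefgbfdcd$acggaefheaf  f
    7  cggaefheafcefgbfdcd$a  a
    8  d$acggaefheafcefgbfdc  c
    9  dcd$acggaefheafcefgbf  f
   10  eafcefgbfdcd$acggaefh  h
   11  efgbfdcd$acggaefheafc  c
   12  efheafcefgbfdcd$acgga  a
   13  fcefgbfdcd$acggaefhea  a
   14  fdcd$acggaefheafcefgb  b
   15  fgbfdcd$acggaefheafce  e
   16  fheafcefgbfdcd$acggae  e
   17  gaefheafcefgbfdcd$acg  g
   18  gbfdcd$acggaefheafcef  f
   19  ggaefheafcefgbfdcd$ac  c
   20  heafcefgbfdcd$acggaef  f

d$gegdfacfhcaabeegfcf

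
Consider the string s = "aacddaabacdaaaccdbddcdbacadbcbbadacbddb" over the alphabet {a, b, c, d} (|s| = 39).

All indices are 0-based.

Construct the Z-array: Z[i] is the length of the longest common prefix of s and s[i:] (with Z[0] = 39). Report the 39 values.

[39, 1, 0, 0, 0, 2, 1, 0, 1, 0, 0, 2, 3, 1, 0, 0, 0, 0, 0, 0, 0, 0, 0, 1, 0, 1, 0, 0, 0, 0, 0, 1, 0, 1, 0, 0, 0, 0, 0]

Z[0]=39
i=1: i≥r, start 0; Z[1]=1 extend→box=[1,2)
i=2: i≥r, start 0; Z[2]=0
i=3: i≥r, start 0; Z[3]=0
i=4: i≥r, start 0; Z[4]=0
i=5: i≥r, start 0; Z[5]=2 extend→box=[5,7)
i=6: min(r-i=1, Z[1]=1)=1; Z[6]=1
i=7: i≥r, start 0; Z[7]=0
i=8: i≥r, start 0; Z[8]=1 extend→box=[8,9)
i=9: i≥r, start 0; Z[9]=0
i=10: i≥r, start 0; Z[10]=0
i=11: i≥r, start 0; Z[11]=2 extend→box=[11,13)
i=12: min(r-i=1, Z[1]=1)=1; Z[12]=3 extend→box=[12,15)
i=13: min(r-i=2, Z[1]=1)=1; Z[13]=1
i=14: min(r-i=1, Z[2]=0)=0; Z[14]=0
i=15: i≥r, start 0; Z[15]=0
i=16: i≥r, start 0; Z[16]=0
i=17: i≥r, start 0; Z[17]=0
i=18: i≥r, start 0; Z[18]=0
i=19: i≥r, start 0; Z[19]=0
i=20: i≥r, start 0; Z[20]=0
i=21: i≥r, start 0; Z[21]=0
i=22: i≥r, start 0; Z[22]=0
i=23: i≥r, start 0; Z[23]=1 extend→box=[23,24)
i=24: i≥r, start 0; Z[24]=0
i=25: i≥r, start 0; Z[25]=1 extend→box=[25,26)
i=26: i≥r, start 0; Z[26]=0
i=27: i≥r, start 0; Z[27]=0
i=28: i≥r, start 0; Z[28]=0
i=29: i≥r, start 0; Z[29]=0
i=30: i≥r, start 0; Z[30]=0
i=31: i≥r, start 0; Z[31]=1 extend→box=[31,32)
i=32: i≥r, start 0; Z[32]=0
i=33: i≥r, start 0; Z[33]=1 extend→box=[33,34)
i=34: i≥r, start 0; Z[34]=0
i=35: i≥r, start 0; Z[35]=0
i=36: i≥r, start 0; Z[36]=0
i=37: i≥r, start 0; Z[37]=0
i=38: i≥r, start 0; Z[38]=0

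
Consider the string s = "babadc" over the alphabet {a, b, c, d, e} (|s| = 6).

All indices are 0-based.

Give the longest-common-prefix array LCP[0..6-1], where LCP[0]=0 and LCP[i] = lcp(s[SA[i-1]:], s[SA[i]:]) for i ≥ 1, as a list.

[0, 1, 0, 2, 0, 0]

rank | idx | suffix
   0 |   1 | abadc
   1 |   3 | adc
   2 |   0 | babadc
   3 |   2 | badc
   4 |   5 | c
   5 |   4 | dc

SA = [1, 3, 0, 2, 5, 4]
[i] adj suffixes → lcp
  [1] 1/3 → 1 ('a')
  [2] 3/0 → 0 ('')
  [3] 0/2 → 2 ('ba')
  [4] 2/5 → 0 ('')
  [5] 5/4 → 0 ('')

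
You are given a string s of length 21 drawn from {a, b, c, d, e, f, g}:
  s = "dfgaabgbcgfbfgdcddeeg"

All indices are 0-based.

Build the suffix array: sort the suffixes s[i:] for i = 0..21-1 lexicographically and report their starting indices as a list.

[3, 4, 7, 11, 5, 15, 8, 14, 16, 17, 0, 18, 19, 10, 1, 12, 20, 2, 6, 13, 9]

rank | idx | suffix
   0 |   3 | aabgbcgfbfgdcddeeg
   1 |   4 | abgbcgfbfgdcddeeg
   2 |   7 | bcgfbfgdcddeeg
   3 |  11 | bfgdcddeeg
   4 |   5 | bgbcgfbfgdcddeeg
   5 |  15 | cddeeg
   6 |   8 | cgfbfgdcddeeg
   7 |  14 | dcddeeg
   8 |  16 | ddeeg
   9 |  17 | deeg
  10 |   0 | dfgaabgbcgfbfgdcddeeg
  11 |  18 | eeg
  12 |  19 | eg
  13 |  10 | fbfgdcddeeg
  14 |   1 | fgaabgbcgfbfgdcddeeg
  15 |  12 | fgdcddeeg
  16 |  20 | g
  17 |   2 | gaabgbcgfbfgdcddeeg
  18 |   6 | gbcgfbfgdcddeeg
  19 |  13 | gdcddeeg
  20 |   9 | gfbfgdcddeeg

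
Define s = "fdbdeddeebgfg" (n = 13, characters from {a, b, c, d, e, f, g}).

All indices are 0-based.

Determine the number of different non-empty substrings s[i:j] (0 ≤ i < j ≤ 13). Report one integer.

sorted suffixes:
  #0 SA[0]=2  'bdeddeebgfg'
  #1 SA[1]=9  'bgfg'
  #2 SA[2]=1  'dbdeddeebgfg'
  #3 SA[3]=5  'ddeebgfg'
  #4 SA[4]=3  'deddeebgfg'
  #5 SA[5]=6  'deebgfg'
  #6 SA[6]=8  'ebgfg'
  #7 SA[7]=4  'eddeebgfg'
  #8 SA[8]=7  'eebgfg'
  #9 SA[9]=0  'fdbdeddeebgfg'
  #10 SA[10]=11  'fg'
  #11 SA[11]=12  'g'
  #12 SA[12]=10  'gfg'

SA = [2, 9, 1, 5, 3, 6, 8, 4, 7, 0, 11, 12, 10]
i: (SA[i-1],SA[i]) lcp shared
  1: (2,9) 1 'b'
  2: (9,1) 0 ''
  3: (1,5) 1 'd'
  4: (5,3) 1 'd'
  5: (3,6) 2 'de'
  6: (6,8) 0 ''
  7: (8,4) 1 'e'
  8: (4,7) 1 'e'
  9: (7,0) 0 ''
  10: (0,11) 1 'f'
  11: (11,12) 0 ''
  12: (12,10) 1 'g'

n(n+1)/2 = 13·14/2 = 91
Σ LCP = 0 + 1 + 0 + 1 + 1 + 2 + 0 + 1 + 1 + 0 + 1 + 0 + 1 = 9
distinct = 91 − 9 = 82

82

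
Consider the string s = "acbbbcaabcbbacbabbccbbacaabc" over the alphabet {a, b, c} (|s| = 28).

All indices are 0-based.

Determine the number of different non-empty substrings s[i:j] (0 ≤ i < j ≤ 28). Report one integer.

rank | idx | suffix
   0 |  24 | aabc
   1 |   6 | aabcbbacbabbccbbacaabc
   2 |  15 | abbccbbacaabc
   3 |  25 | abc
   4 |   7 | abcbbacbabbccbbacaabc
   5 |  22 | acaabc
   6 |  12 | acbabbccbbacaabc
   7 |   0 | acbbbcaabcbbacbabbccbbacaabc
   8 |  14 | babbccbbacaabc
   9 |  21 | bacaabc
  10 |  11 | bacbabbccbbacaabc
  11 |  20 | bbacaabc
  12 |  10 | bbacbabbccbbacaabc
  13 |   2 | bbbcaabcbbacbabbccbbacaabc
  14 |   3 | bbcaabcbbacbabbccbbacaabc
  15 |  16 | bbccbbacaabc
  16 |  26 | bc
  17 |   4 | bcaabcbbacbabbccbbacaabc
  18 |   8 | bcbbacbabbccbbacaabc
  19 |  17 | bccbbacaabc
  20 |  27 | c
  21 |  23 | caabc
  22 |   5 | caabcbbacbabbccbbacaabc
  23 |  13 | cbabbccbbacaabc
  24 |  19 | cbbacaabc
  25 |   9 | cbbacbabbccbbacaabc
  26 |   1 | cbbbcaabcbbacbabbccbbacaabc
  27 |  18 | ccbbacaabc

SA = [24, 6, 15, 25, 7, 22, 12, 0, 14, 21, 11, 20, 10, 2, 3, 16, 26, 4, 8, 17, 27, 23, 5, 13, 19, 9, 1, 18]
i: (SA[i-1],SA[i]) lcp shared
  1: (24,6) 4 'aabc'
  2: (6,15) 1 'a'
  3: (15,25) 2 'ab'
  4: (25,7) 3 'abc'
  5: (7,22) 1 'a'
  6: (22,12) 2 'ac'
  7: (12,0) 3 'acb'
  8: (0,14) 0 ''
  9: (14,21) 2 'ba'
  10: (21,11) 3 'bac'
  11: (11,20) 1 'b'
  12: (20,10) 4 'bbac'
  13: (10,2) 2 'bb'
  14: (2,3) 2 'bb'
  15: (3,16) 3 'bbc'
  16: (16,26) 1 'b'
  17: (26,4) 2 'bc'
  18: (4,8) 2 'bc'
  19: (8,17) 2 'bc'
  20: (17,27) 0 ''
  21: (27,23) 1 'c'
  22: (23,5) 5 'caabc'
  23: (5,13) 1 'c'
  24: (13,19) 2 'cb'
  25: (19,9) 5 'cbbac'
  26: (9,1) 3 'cbb'
  27: (1,18) 1 'c'

n(n+1)/2 = 28·29/2 = 406
Σ LCP = 0 + 4 + 1 + 2 + 3 + 1 + 2 + 3 + 0 + 2 + 3 + 1 + 4 + 2 + 2 + 3 + 1 + 2 + 2 + 2 + 0 + 1 + 5 + 1 + 2 + 5 + 3 + 1 = 58
distinct = 406 − 58 = 348

348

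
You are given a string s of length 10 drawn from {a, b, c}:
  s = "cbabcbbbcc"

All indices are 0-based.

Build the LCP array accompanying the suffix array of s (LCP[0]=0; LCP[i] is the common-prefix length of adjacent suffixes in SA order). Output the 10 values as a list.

[0, 0, 1, 2, 1, 2, 0, 1, 2, 1]

rank→(start, suffix):
  0 → (2, 'abcbbbcc')
  1 → (1, 'babcbbbcc')
  2 → (5, 'bbbcc')
  3 → (6, 'bbcc')
  4 → (3, 'bcbbbcc')
  5 → (7, 'bcc')
  6 → (9, 'c')
  7 → (0, 'cbabcbbbcc')
  8 → (4, 'cbbbcc')
  9 → (8, 'cc')

SA = [2, 1, 5, 6, 3, 7, 9, 0, 4, 8]
[i] adj suffixes → lcp
  [1] 2/1 → 0 ('')
  [2] 1/5 → 1 ('b')
  [3] 5/6 → 2 ('bb')
  [4] 6/3 → 1 ('b')
  [5] 3/7 → 2 ('bc')
  [6] 7/9 → 0 ('')
  [7] 9/0 → 1 ('c')
  [8] 0/4 → 2 ('cb')
  [9] 4/8 → 1 ('c')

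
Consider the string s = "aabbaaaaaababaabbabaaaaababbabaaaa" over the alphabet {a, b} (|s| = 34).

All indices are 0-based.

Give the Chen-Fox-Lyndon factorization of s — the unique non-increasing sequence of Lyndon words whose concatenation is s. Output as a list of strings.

emit factor 1: 'aabb' (i=0, period=4)
emit factor 2: 'aaaaaababaabbabaaaaababbab' (i=4, period=26)
emit factor 3: 'a' (i=30, period=1)
emit factor 4: 'a' (i=31, period=1)
emit factor 5: 'a' (i=32, period=1)
emit factor 6: 'a' (i=33, period=1)

["aabb", "aaaaaababaabbabaaaaababbab", "a", "a", "a", "a"]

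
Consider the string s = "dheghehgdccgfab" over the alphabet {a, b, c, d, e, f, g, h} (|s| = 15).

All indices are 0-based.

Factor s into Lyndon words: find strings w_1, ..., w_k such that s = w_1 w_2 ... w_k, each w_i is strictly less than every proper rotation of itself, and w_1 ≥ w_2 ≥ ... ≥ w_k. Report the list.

emit factor 1: 'dheghehg' (i=0, period=8)
emit factor 2: 'd' (i=8, period=1)
emit factor 3: 'ccgf' (i=9, period=4)
emit factor 4: 'ab' (i=13, period=2)

["dheghehg", "d", "ccgf", "ab"]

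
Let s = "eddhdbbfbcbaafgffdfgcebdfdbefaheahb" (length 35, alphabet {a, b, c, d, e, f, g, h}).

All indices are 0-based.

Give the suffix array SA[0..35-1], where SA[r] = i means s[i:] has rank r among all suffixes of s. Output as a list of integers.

sorted suffixes:
  #0 SA[0]=11  'aafgffdfgcebdfdbefaheahb'
  #1 SA[1]=12  'afgffdfgcebdfdbefaheahb'
  #2 SA[2]=32  'ahb'
  #3 SA[3]=29  'aheahb'
  #4 SA[4]=34  'b'
  #5 SA[5]=10  'baafgffdfgcebdfdbefaheahb'
  #6 SA[6]=5  'bbfbcbaafgffdfgcebdfdbefaheahb'
  #7 SA[7]=8  'bcbaafgffdfgcebdfdbefaheahb'
  #8 SA[8]=22  'bdfdbefaheahb'
  #9 SA[9]=26  'befaheahb'
  #10 SA[10]=6  'bfbcbaafgffdfgcebdfdbefaheahb'
  #11 SA[11]=9  'cbaafgffdfgcebdfdbefaheahb'
  #12 SA[12]=20  'cebdfdbefaheahb'
  #13 SA[13]=4  'dbbfbcbaafgffdfgcebdfdbefaheahb'
  #14 SA[14]=25  'dbefaheahb'
  #15 SA[15]=1  'ddhdbbfbcbaafgffdfgcebdfdbefaheahb'
  #16 SA[16]=23  'dfdbefaheahb'
  #17 SA[17]=17  'dfgcebdfdbefaheahb'
  #18 SA[18]=2  'dhdbbfbcbaafgffdfgcebdfdbefaheahb'
  #19 SA[19]=31  'eahb'
  #20 SA[20]=21  'ebdfdbefaheahb'
  #21 SA[21]=0  'eddhdbbfbcbaafgffdfgcebdfdbefaheahb'
  #22 SA[22]=27  'efaheahb'
  #23 SA[23]=28  'faheahb'
  #24 SA[24]=7  'fbcbaafgffdfgcebdfdbefaheahb'
  #25 SA[25]=24  'fdbefaheahb'
  #26 SA[26]=16  'fdfgcebdfdbefaheahb'
  #27 SA[27]=15  'ffdfgcebdfdbefaheahb'
  #28 SA[28]=18  'fgcebdfdbefaheahb'
  #29 SA[29]=13  'fgffdfgcebdfdbefaheahb'
  #30 SA[30]=19  'gcebdfdbefaheahb'
  #31 SA[31]=14  'gffdfgcebdfdbefaheahb'
  #32 SA[32]=33  'hb'
  #33 SA[33]=3  'hdbbfbcbaafgffdfgcebdfdbefaheahb'
  #34 SA[34]=30  'heahb'

[11, 12, 32, 29, 34, 10, 5, 8, 22, 26, 6, 9, 20, 4, 25, 1, 23, 17, 2, 31, 21, 0, 27, 28, 7, 24, 16, 15, 18, 13, 19, 14, 33, 3, 30]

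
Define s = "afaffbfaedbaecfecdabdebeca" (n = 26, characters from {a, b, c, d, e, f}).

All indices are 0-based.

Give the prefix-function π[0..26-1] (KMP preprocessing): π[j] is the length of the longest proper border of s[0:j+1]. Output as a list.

[0, 0, 1, 2, 0, 0, 0, 1, 0, 0, 0, 1, 0, 0, 0, 0, 0, 0, 1, 0, 0, 0, 0, 0, 0, 1]

π[0] = 0
j=1 s[j]='f': π[1]=0 (border '')
j=2 s[j]='a': π[2]=1 (border 'a')
j=3 s[j]='f': π[3]=2 (border 'af')
j=4 s[j]='f': k: 2→0; π[4]=0 (border '')
j=5 s[j]='b': π[5]=0 (border '')
j=6 s[j]='f': π[6]=0 (border '')
j=7 s[j]='a': π[7]=1 (border 'a')
j=8 s[j]='e': k: 1→0; π[8]=0 (border '')
j=9 s[j]='d': π[9]=0 (border '')
j=10 s[j]='b': π[10]=0 (border '')
j=11 s[j]='a': π[11]=1 (border 'a')
j=12 s[j]='e': k: 1→0; π[12]=0 (border '')
j=13 s[j]='c': π[13]=0 (border '')
j=14 s[j]='f': π[14]=0 (border '')
j=15 s[j]='e': π[15]=0 (border '')
j=16 s[j]='c': π[16]=0 (border '')
j=17 s[j]='d': π[17]=0 (border '')
j=18 s[j]='a': π[18]=1 (border 'a')
j=19 s[j]='b': k: 1→0; π[19]=0 (border '')
j=20 s[j]='d': π[20]=0 (border '')
j=21 s[j]='e': π[21]=0 (border '')
j=22 s[j]='b': π[22]=0 (border '')
j=23 s[j]='e': π[23]=0 (border '')
j=24 s[j]='c': π[24]=0 (border '')
j=25 s[j]='a': π[25]=1 (border 'a')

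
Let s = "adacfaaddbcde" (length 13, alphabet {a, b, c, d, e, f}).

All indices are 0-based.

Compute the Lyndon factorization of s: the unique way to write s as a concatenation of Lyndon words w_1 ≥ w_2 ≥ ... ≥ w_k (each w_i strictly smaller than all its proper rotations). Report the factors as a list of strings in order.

emit factor 1: 'ad' (i=0, period=2)
emit factor 2: 'acf' (i=2, period=3)
emit factor 3: 'aaddbcde' (i=5, period=8)

["ad", "acf", "aaddbcde"]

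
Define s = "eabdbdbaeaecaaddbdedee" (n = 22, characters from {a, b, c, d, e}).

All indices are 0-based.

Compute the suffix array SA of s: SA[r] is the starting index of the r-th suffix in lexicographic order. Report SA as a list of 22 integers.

[12, 1, 13, 7, 9, 6, 4, 2, 16, 11, 5, 3, 15, 14, 17, 19, 21, 0, 8, 10, 18, 20]

rank→(start, suffix):
  0 → (12, 'aaddbdedee')
  1 → (1, 'abdbdbaeaecaaddbdedee')
  2 → (13, 'addbdedee')
  3 → (7, 'aeaecaaddbdedee')
  4 → (9, 'aecaaddbdedee')
  5 → (6, 'baeaecaaddbdedee')
  6 → (4, 'bdbaeaecaaddbdedee')
  7 → (2, 'bdbdbaeaecaaddbdedee')
  8 → (16, 'bdedee')
  9 → (11, 'caaddbdedee')
  10 → (5, 'dbaeaecaaddbdedee')
  11 → (3, 'dbdbaeaecaaddbdedee')
  12 → (15, 'dbdedee')
  13 → (14, 'ddbdedee')
  14 → (17, 'dedee')
  15 → (19, 'dee')
  16 → (21, 'e')
  17 → (0, 'eabdbdbaeaecaaddbdedee')
  18 → (8, 'eaecaaddbdedee')
  19 → (10, 'ecaaddbdedee')
  20 → (18, 'edee')
  21 → (20, 'ee')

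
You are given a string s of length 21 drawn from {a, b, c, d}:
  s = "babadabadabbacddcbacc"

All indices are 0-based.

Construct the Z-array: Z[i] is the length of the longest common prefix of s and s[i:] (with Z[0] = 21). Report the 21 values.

[21, 0, 2, 0, 0, 0, 2, 0, 0, 0, 1, 2, 0, 0, 0, 0, 0, 2, 0, 0, 0]

Z[0]=21
i=1: outside box; Z[1]=0
i=2: outside box; Z[2]=2 extend→box=[2,4)
i=3: min(r-i=1, Z[1]=0)=0; Z[3]=0
i=4: outside box; Z[4]=0
i=5: outside box; Z[5]=0
i=6: outside box; Z[6]=2 extend→box=[6,8)
i=7: min(r-i=1, Z[1]=0)=0; Z[7]=0
i=8: outside box; Z[8]=0
i=9: outside box; Z[9]=0
i=10: outside box; Z[10]=1 extend→box=[10,11)
i=11: outside box; Z[11]=2 extend→box=[11,13)
i=12: min(r-i=1, Z[1]=0)=0; Z[12]=0
i=13: outside box; Z[13]=0
i=14: outside box; Z[14]=0
i=15: outside box; Z[15]=0
i=16: outside box; Z[16]=0
i=17: outside box; Z[17]=2 extend→box=[17,19)
i=18: min(r-i=1, Z[1]=0)=0; Z[18]=0
i=19: outside box; Z[19]=0
i=20: outside box; Z[20]=0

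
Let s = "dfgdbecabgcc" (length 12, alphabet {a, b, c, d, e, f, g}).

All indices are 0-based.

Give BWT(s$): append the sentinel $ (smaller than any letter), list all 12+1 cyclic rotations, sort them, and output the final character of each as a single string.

rank  rotation       last
    0  $dfgdbecabgcc  c
    1  abgcc$dfgdbec  c
    2  becabgcc$dfgd  d
    3  bgcc$dfgdbeca  a
    4  c$dfgdbecabgc  c
    5  cabgcc$dfgdbe  e
    6  cc$dfgdbecabg  g
    7  dbecabgcc$dfg  g
    8  dfgdbecabgcc$  $
    9  ecabgcc$dfgdb  b
   10  fgdbecabgcc$d  d
   11  gcc$dfgdbecab  b
   12  gdbecabgcc$df  f

ccdacegg$bdbf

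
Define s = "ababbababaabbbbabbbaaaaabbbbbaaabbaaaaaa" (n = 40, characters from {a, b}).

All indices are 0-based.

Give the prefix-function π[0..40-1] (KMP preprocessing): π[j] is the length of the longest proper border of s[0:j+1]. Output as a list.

π[0] = 0
j=1 s[j]='b': π[1]=0 (border '')
j=2 s[j]='a': π[2]=1 (border 'a')
j=3 s[j]='b': π[3]=2 (border 'ab')
j=4 s[j]='b': k: 2→0; π[4]=0 (border '')
j=5 s[j]='a': π[5]=1 (border 'a')
j=6 s[j]='b': π[6]=2 (border 'ab')
j=7 s[j]='a': π[7]=3 (border 'aba')
j=8 s[j]='b': π[8]=4 (border 'abab')
j=9 s[j]='a': k: 4→2; π[9]=3 (border 'aba')
j=10 s[j]='a': k: 3→1→0; π[10]=1 (border 'a')
j=11 s[j]='b': π[11]=2 (border 'ab')
j=12 s[j]='b': k: 2→0; π[12]=0 (border '')
j=13 s[j]='b': π[13]=0 (border '')
j=14 s[j]='b': π[14]=0 (border '')
j=15 s[j]='a': π[15]=1 (border 'a')
j=16 s[j]='b': π[16]=2 (border 'ab')
j=17 s[j]='b': k: 2→0; π[17]=0 (border '')
j=18 s[j]='b': π[18]=0 (border '')
j=19 s[j]='a': π[19]=1 (border 'a')
j=20 s[j]='a': k: 1→0; π[20]=1 (border 'a')
j=21 s[j]='a': k: 1→0; π[21]=1 (border 'a')
j=22 s[j]='a': k: 1→0; π[22]=1 (border 'a')
j=23 s[j]='a': k: 1→0; π[23]=1 (border 'a')
j=24 s[j]='b': π[24]=2 (border 'ab')
j=25 s[j]='b': k: 2→0; π[25]=0 (border '')
j=26 s[j]='b': π[26]=0 (border '')
j=27 s[j]='b': π[27]=0 (border '')
j=28 s[j]='b': π[28]=0 (border '')
j=29 s[j]='a': π[29]=1 (border 'a')
j=30 s[j]='a': k: 1→0; π[30]=1 (border 'a')
j=31 s[j]='a': k: 1→0; π[31]=1 (border 'a')
j=32 s[j]='b': π[32]=2 (border 'ab')
j=33 s[j]='b': k: 2→0; π[33]=0 (border '')
j=34 s[j]='a': π[34]=1 (border 'a')
j=35 s[j]='a': k: 1→0; π[35]=1 (border 'a')
j=36 s[j]='a': k: 1→0; π[36]=1 (border 'a')
j=37 s[j]='a': k: 1→0; π[37]=1 (border 'a')
j=38 s[j]='a': k: 1→0; π[38]=1 (border 'a')
j=39 s[j]='a': k: 1→0; π[39]=1 (border 'a')

[0, 0, 1, 2, 0, 1, 2, 3, 4, 3, 1, 2, 0, 0, 0, 1, 2, 0, 0, 1, 1, 1, 1, 1, 2, 0, 0, 0, 0, 1, 1, 1, 2, 0, 1, 1, 1, 1, 1, 1]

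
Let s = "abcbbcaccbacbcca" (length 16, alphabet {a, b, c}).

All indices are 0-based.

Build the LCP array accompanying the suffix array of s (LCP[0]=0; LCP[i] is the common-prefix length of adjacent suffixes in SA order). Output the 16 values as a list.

[0, 1, 1, 2, 0, 1, 1, 2, 2, 0, 2, 1, 2, 2, 1, 2]

sorted suffixes:
  #0 SA[0]=15  'a'
  #1 SA[1]=0  'abcbbcaccbacbcca'
  #2 SA[2]=10  'acbcca'
  #3 SA[3]=6  'accbacbcca'
  #4 SA[4]=9  'bacbcca'
  #5 SA[5]=3  'bbcaccbacbcca'
  #6 SA[6]=4  'bcaccbacbcca'
  #7 SA[7]=1  'bcbbcaccbacbcca'
  #8 SA[8]=12  'bcca'
  #9 SA[9]=14  'ca'
  #10 SA[10]=5  'caccbacbcca'
  #11 SA[11]=8  'cbacbcca'
  #12 SA[12]=2  'cbbcaccbacbcca'
  #13 SA[13]=11  'cbcca'
  #14 SA[14]=13  'cca'
  #15 SA[15]=7  'ccbacbcca'

SA = [15, 0, 10, 6, 9, 3, 4, 1, 12, 14, 5, 8, 2, 11, 13, 7]
i: (SA[i-1],SA[i]) lcp shared
  1: (15,0) 1 'a'
  2: (0,10) 1 'a'
  3: (10,6) 2 'ac'
  4: (6,9) 0 ''
  5: (9,3) 1 'b'
  6: (3,4) 1 'b'
  7: (4,1) 2 'bc'
  8: (1,12) 2 'bc'
  9: (12,14) 0 ''
  10: (14,5) 2 'ca'
  11: (5,8) 1 'c'
  12: (8,2) 2 'cb'
  13: (2,11) 2 'cb'
  14: (11,13) 1 'c'
  15: (13,7) 2 'cc'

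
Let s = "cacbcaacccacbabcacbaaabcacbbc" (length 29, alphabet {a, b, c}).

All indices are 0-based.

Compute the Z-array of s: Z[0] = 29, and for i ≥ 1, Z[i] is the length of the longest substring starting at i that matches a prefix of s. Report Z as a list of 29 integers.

Z[0]=29
i=1: i≥r, start 0; Z[1]=0
i=2: i≥r, start 0; Z[2]=1 extend→box=[2,3)
i=3: i≥r, start 0; Z[3]=0
i=4: i≥r, start 0; Z[4]=2 extend→box=[4,6)
i=5: min(r-i=1, Z[1]=0)=0; Z[5]=0
i=6: i≥r, start 0; Z[6]=0
i=7: i≥r, start 0; Z[7]=1 extend→box=[7,8)
i=8: i≥r, start 0; Z[8]=1 extend→box=[8,9)
i=9: i≥r, start 0; Z[9]=4 extend→box=[9,13)
i=10: min(r-i=3, Z[1]=0)=0; Z[10]=0
i=11: min(r-i=2, Z[2]=1)=1; Z[11]=1
i=12: min(r-i=1, Z[3]=0)=0; Z[12]=0
i=13: i≥r, start 0; Z[13]=0
i=14: i≥r, start 0; Z[14]=0
i=15: i≥r, start 0; Z[15]=4 extend→box=[15,19)
i=16: min(r-i=3, Z[1]=0)=0; Z[16]=0
i=17: min(r-i=2, Z[2]=1)=1; Z[17]=1
i=18: min(r-i=1, Z[3]=0)=0; Z[18]=0
i=19: i≥r, start 0; Z[19]=0
i=20: i≥r, start 0; Z[20]=0
i=21: i≥r, start 0; Z[21]=0
i=22: i≥r, start 0; Z[22]=0
i=23: i≥r, start 0; Z[23]=4 extend→box=[23,27)
i=24: min(r-i=3, Z[1]=0)=0; Z[24]=0
i=25: min(r-i=2, Z[2]=1)=1; Z[25]=1
i=26: min(r-i=1, Z[3]=0)=0; Z[26]=0
i=27: i≥r, start 0; Z[27]=0
i=28: i≥r, start 0; Z[28]=1 extend→box=[28,29)

[29, 0, 1, 0, 2, 0, 0, 1, 1, 4, 0, 1, 0, 0, 0, 4, 0, 1, 0, 0, 0, 0, 0, 4, 0, 1, 0, 0, 1]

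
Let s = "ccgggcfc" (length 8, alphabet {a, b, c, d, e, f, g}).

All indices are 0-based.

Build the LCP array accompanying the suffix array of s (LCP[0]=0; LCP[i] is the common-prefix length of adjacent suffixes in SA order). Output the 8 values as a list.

[0, 1, 1, 1, 0, 0, 1, 2]

rank | idx | suffix
   0 |   7 | c
   1 |   0 | ccgggcfc
   2 |   5 | cfc
   3 |   1 | cgggcfc
   4 |   6 | fc
   5 |   4 | gcfc
   6 |   3 | ggcfc
   7 |   2 | gggcfc

SA = [7, 0, 5, 1, 6, 4, 3, 2]
[i] adj suffixes → lcp
  [1] 7/0 → 1 ('c')
  [2] 0/5 → 1 ('c')
  [3] 5/1 → 1 ('c')
  [4] 1/6 → 0 ('')
  [5] 6/4 → 0 ('')
  [6] 4/3 → 1 ('g')
  [7] 3/2 → 2 ('gg')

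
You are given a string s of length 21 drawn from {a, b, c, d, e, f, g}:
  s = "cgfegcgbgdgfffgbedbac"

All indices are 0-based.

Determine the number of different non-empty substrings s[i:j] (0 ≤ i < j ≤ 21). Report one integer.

rank→(start, suffix):
  0 → (19, 'ac')
  1 → (18, 'bac')
  2 → (15, 'bedbac')
  3 → (7, 'bgdgfffgbedbac')
  4 → (20, 'c')
  5 → (5, 'cgbgdgfffgbedbac')
  6 → (0, 'cgfegcgbgdgfffgbedbac')
  7 → (17, 'dbac')
  8 → (9, 'dgfffgbedbac')
  9 → (16, 'edbac')
  10 → (3, 'egcgbgdgfffgbedbac')
  11 → (2, 'fegcgbgdgfffgbedbac')
  12 → (11, 'fffgbedbac')
  13 → (12, 'ffgbedbac')
  14 → (13, 'fgbedbac')
  15 → (14, 'gbedbac')
  16 → (6, 'gbgdgfffgbedbac')
  17 → (4, 'gcgbgdgfffgbedbac')
  18 → (8, 'gdgfffgbedbac')
  19 → (1, 'gfegcgbgdgfffgbedbac')
  20 → (10, 'gfffgbedbac')

SA = [19, 18, 15, 7, 20, 5, 0, 17, 9, 16, 3, 2, 11, 12, 13, 14, 6, 4, 8, 1, 10]
[i] adj suffixes → lcp
  [1] 19/18 → 0 ('')
  [2] 18/15 → 1 ('b')
  [3] 15/7 → 1 ('b')
  [4] 7/20 → 0 ('')
  [5] 20/5 → 1 ('c')
  [6] 5/0 → 2 ('cg')
  [7] 0/17 → 0 ('')
  [8] 17/9 → 1 ('d')
  [9] 9/16 → 0 ('')
  [10] 16/3 → 1 ('e')
  [11] 3/2 → 0 ('')
  [12] 2/11 → 1 ('f')
  [13] 11/12 → 2 ('ff')
  [14] 12/13 → 1 ('f')
  [15] 13/14 → 0 ('')
  [16] 14/6 → 2 ('gb')
  [17] 6/4 → 1 ('g')
  [18] 4/8 → 1 ('g')
  [19] 8/1 → 1 ('g')
  [20] 1/10 → 2 ('gf')

n(n+1)/2 = 21·22/2 = 231
Σ LCP = 0 + 0 + 1 + 1 + 0 + 1 + 2 + 0 + 1 + 0 + 1 + 0 + 1 + 2 + 1 + 0 + 2 + 1 + 1 + 1 + 2 = 18
distinct = 231 − 18 = 213

213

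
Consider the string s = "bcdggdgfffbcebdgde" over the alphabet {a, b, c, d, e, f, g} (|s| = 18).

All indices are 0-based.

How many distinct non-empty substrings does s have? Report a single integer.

rank | idx | suffix
   0 |   0 | bcdggdgfffbcebdgde
   1 |  10 | bcebdgde
   2 |  13 | bdgde
   3 |   1 | cdggdgfffbcebdgde
   4 |  11 | cebdgde
   5 |  16 | de
   6 |  14 | dgde
   7 |   5 | dgfffbcebdgde
   8 |   2 | dggdgfffbcebdgde
   9 |  17 | e
  10 |  12 | ebdgde
  11 |   9 | fbcebdgde
  12 |   8 | ffbcebdgde
  13 |   7 | fffbcebdgde
  14 |  15 | gde
  15 |   4 | gdgfffbcebdgde
  16 |   6 | gfffbcebdgde
  17 |   3 | ggdgfffbcebdgde

SA = [0, 10, 13, 1, 11, 16, 14, 5, 2, 17, 12, 9, 8, 7, 15, 4, 6, 3]
rank  pair      lcp
   1  s[0:],s[10:]  2  'bc'
   2  s[10:],s[13:]  1  'b'
   3  s[13:],s[1:]  0  ''
   4  s[1:],s[11:]  1  'c'
   5  s[11:],s[16:]  0  ''
   6  s[16:],s[14:]  1  'd'
   7  s[14:],s[5:]  2  'dg'
   8  s[5:],s[2:]  2  'dg'
   9  s[2:],s[17:]  0  ''
  10  s[17:],s[12:]  1  'e'
  11  s[12:],s[9:]  0  ''
  12  s[9:],s[8:]  1  'f'
  13  s[8:],s[7:]  2  'ff'
  14  s[7:],s[15:]  0  ''
  15  s[15:],s[4:]  2  'gd'
  16  s[4:],s[6:]  1  'g'
  17  s[6:],s[3:]  1  'g'

n(n+1)/2 = 18·19/2 = 171
Σ LCP = 0 + 2 + 1 + 0 + 1 + 0 + 1 + 2 + 2 + 0 + 1 + 0 + 1 + 2 + 0 + 2 + 1 + 1 = 17
distinct = 171 − 17 = 154

154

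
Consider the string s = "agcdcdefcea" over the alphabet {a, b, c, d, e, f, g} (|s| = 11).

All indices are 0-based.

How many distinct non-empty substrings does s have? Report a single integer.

rank→(start, suffix):
  0 → (10, 'a')
  1 → (0, 'agcdcdefcea')
  2 → (2, 'cdcdefcea')
  3 → (4, 'cdefcea')
  4 → (8, 'cea')
  5 → (3, 'dcdefcea')
  6 → (5, 'defcea')
  7 → (9, 'ea')
  8 → (6, 'efcea')
  9 → (7, 'fcea')
  10 → (1, 'gcdcdefcea')

SA = [10, 0, 2, 4, 8, 3, 5, 9, 6, 7, 1]
rank  pair      lcp
   1  s[10:],s[0:]  1  'a'
   2  s[0:],s[2:]  0  ''
   3  s[2:],s[4:]  2  'cd'
   4  s[4:],s[8:]  1  'c'
   5  s[8:],s[3:]  0  ''
   6  s[3:],s[5:]  1  'd'
   7  s[5:],s[9:]  0  ''
   8  s[9:],s[6:]  1  'e'
   9  s[6:],s[7:]  0  ''
  10  s[7:],s[1:]  0  ''

n(n+1)/2 = 11·12/2 = 66
Σ LCP = 0 + 1 + 0 + 2 + 1 + 0 + 1 + 0 + 1 + 0 + 0 = 6
distinct = 66 − 6 = 60

60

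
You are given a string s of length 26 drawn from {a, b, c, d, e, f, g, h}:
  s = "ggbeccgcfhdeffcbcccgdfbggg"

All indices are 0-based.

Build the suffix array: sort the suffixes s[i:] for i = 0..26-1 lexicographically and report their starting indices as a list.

rank→(start, suffix):
  0 → (15, 'bcccgdfbggg')
  1 → (2, 'beccgcfhdeffcbcccgdfbggg')
  2 → (22, 'bggg')
  3 → (14, 'cbcccgdfbggg')
  4 → (16, 'cccgdfbggg')
  5 → (4, 'ccgcfhdeffcbcccgdfbggg')
  6 → (17, 'ccgdfbggg')
  7 → (7, 'cfhdeffcbcccgdfbggg')
  8 → (5, 'cgcfhdeffcbcccgdfbggg')
  9 → (18, 'cgdfbggg')
  10 → (10, 'deffcbcccgdfbggg')
  11 → (20, 'dfbggg')
  12 → (3, 'eccgcfhdeffcbcccgdfbggg')
  13 → (11, 'effcbcccgdfbggg')
  14 → (21, 'fbggg')
  15 → (13, 'fcbcccgdfbggg')
  16 → (12, 'ffcbcccgdfbggg')
  17 → (8, 'fhdeffcbcccgdfbggg')
  18 → (25, 'g')
  19 → (1, 'gbeccgcfhdeffcbcccgdfbggg')
  20 → (6, 'gcfhdeffcbcccgdfbggg')
  21 → (19, 'gdfbggg')
  22 → (24, 'gg')
  23 → (0, 'ggbeccgcfhdeffcbcccgdfbggg')
  24 → (23, 'ggg')
  25 → (9, 'hdeffcbcccgdfbggg')

[15, 2, 22, 14, 16, 4, 17, 7, 5, 18, 10, 20, 3, 11, 21, 13, 12, 8, 25, 1, 6, 19, 24, 0, 23, 9]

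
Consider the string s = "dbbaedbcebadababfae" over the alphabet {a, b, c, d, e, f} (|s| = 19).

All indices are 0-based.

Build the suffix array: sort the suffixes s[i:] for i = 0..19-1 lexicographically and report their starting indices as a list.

rank | idx | suffix
   0 |  12 | ababfae
   1 |  14 | abfae
   2 |  10 | adababfae
   3 |  17 | ae
   4 |   3 | aedbcebadababfae
   5 |  13 | babfae
   6 |   9 | badababfae
   7 |   2 | baedbcebadababfae
   8 |   1 | bbaedbcebadababfae
   9 |   6 | bcebadababfae
  10 |  15 | bfae
  11 |   7 | cebadababfae
  12 |  11 | dababfae
  13 |   0 | dbbaedbcebadababfae
  14 |   5 | dbcebadababfae
  15 |  18 | e
  16 |   8 | ebadababfae
  17 |   4 | edbcebadababfae
  18 |  16 | fae

[12, 14, 10, 17, 3, 13, 9, 2, 1, 6, 15, 7, 11, 0, 5, 18, 8, 4, 16]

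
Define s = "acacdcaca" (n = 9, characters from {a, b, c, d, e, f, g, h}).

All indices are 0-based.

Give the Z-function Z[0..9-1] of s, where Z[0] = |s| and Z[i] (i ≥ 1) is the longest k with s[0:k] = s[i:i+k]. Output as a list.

[9, 0, 2, 0, 0, 0, 3, 0, 1]

Z[0]=9
i=1: fresh scan; Z[1]=0
i=2: fresh scan; Z[2]=2 grow→box=[2,4)
i=3: min(r-i=1, Z[1]=0)=0; Z[3]=0
i=4: fresh scan; Z[4]=0
i=5: fresh scan; Z[5]=0
i=6: fresh scan; Z[6]=3 grow→box=[6,9)
i=7: min(r-i=2, Z[1]=0)=0; Z[7]=0
i=8: min(r-i=1, Z[2]=2)=1; Z[8]=1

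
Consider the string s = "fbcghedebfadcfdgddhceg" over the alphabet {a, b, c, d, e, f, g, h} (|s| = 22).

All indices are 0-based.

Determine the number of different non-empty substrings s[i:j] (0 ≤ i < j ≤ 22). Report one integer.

rank→(start, suffix):
  0 → (10, 'adcfdgddhceg')
  1 → (1, 'bcghedebfadcfdgddhceg')
  2 → (8, 'bfadcfdgddhceg')
  3 → (19, 'ceg')
  4 → (12, 'cfdgddhceg')
  5 → (2, 'cghedebfadcfdgddhceg')
  6 → (11, 'dcfdgddhceg')
  7 → (16, 'ddhceg')
  8 → (6, 'debfadcfdgddhceg')
  9 → (14, 'dgddhceg')
  10 → (17, 'dhceg')
  11 → (7, 'ebfadcfdgddhceg')
  12 → (5, 'edebfadcfdgddhceg')
  13 → (20, 'eg')
  14 → (9, 'fadcfdgddhceg')
  15 → (0, 'fbcghedebfadcfdgddhceg')
  16 → (13, 'fdgddhceg')
  17 → (21, 'g')
  18 → (15, 'gddhceg')
  19 → (3, 'ghedebfadcfdgddhceg')
  20 → (18, 'hceg')
  21 → (4, 'hedebfadcfdgddhceg')

SA = [10, 1, 8, 19, 12, 2, 11, 16, 6, 14, 17, 7, 5, 20, 9, 0, 13, 21, 15, 3, 18, 4]
rank  pair      lcp
   1  s[10:],s[1:]  0  ''
   2  s[1:],s[8:]  1  'b'
   3  s[8:],s[19:]  0  ''
   4  s[19:],s[12:]  1  'c'
   5  s[12:],s[2:]  1  'c'
   6  s[2:],s[11:]  0  ''
   7  s[11:],s[16:]  1  'd'
   8  s[16:],s[6:]  1  'd'
   9  s[6:],s[14:]  1  'd'
  10  s[14:],s[17:]  1  'd'
  11  s[17:],s[7:]  0  ''
  12  s[7:],s[5:]  1  'e'
  13  s[5:],s[20:]  1  'e'
  14  s[20:],s[9:]  0  ''
  15  s[9:],s[0:]  1  'f'
  16  s[0:],s[13:]  1  'f'
  17  s[13:],s[21:]  0  ''
  18  s[21:],s[15:]  1  'g'
  19  s[15:],s[3:]  1  'g'
  20  s[3:],s[18:]  0  ''
  21  s[18:],s[4:]  1  'h'

n(n+1)/2 = 22·23/2 = 253
Σ LCP = 0 + 0 + 1 + 0 + 1 + 1 + 0 + 1 + 1 + 1 + 1 + 0 + 1 + 1 + 0 + 1 + 1 + 0 + 1 + 1 + 0 + 1 = 14
distinct = 253 − 14 = 239

239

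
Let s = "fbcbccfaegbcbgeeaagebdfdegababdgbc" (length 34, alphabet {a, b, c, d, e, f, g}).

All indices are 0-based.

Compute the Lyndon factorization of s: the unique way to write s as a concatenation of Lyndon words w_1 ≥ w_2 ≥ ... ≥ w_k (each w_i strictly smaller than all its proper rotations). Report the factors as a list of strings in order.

emit factor 1: 'f' (i=0, period=1)
emit factor 2: 'bcbccf' (i=1, period=6)
emit factor 3: 'aegbcbgee' (i=7, period=9)
emit factor 4: 'aagebdfdegababdgbc' (i=16, period=18)

["f", "bcbccf", "aegbcbgee", "aagebdfdegababdgbc"]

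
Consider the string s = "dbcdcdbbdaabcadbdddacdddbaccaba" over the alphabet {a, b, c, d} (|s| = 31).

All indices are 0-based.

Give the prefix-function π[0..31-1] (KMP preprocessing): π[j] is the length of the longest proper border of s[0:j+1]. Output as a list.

[0, 0, 0, 1, 0, 1, 2, 0, 1, 0, 0, 0, 0, 0, 1, 2, 1, 1, 1, 0, 0, 1, 1, 1, 2, 0, 0, 0, 0, 0, 0]

π[0] = 0
j=1 s[j]='b': π[1]=0 (border '')
j=2 s[j]='c': π[2]=0 (border '')
j=3 s[j]='d': π[3]=1 (border 'd')
j=4 s[j]='c': k: 1→0; π[4]=0 (border '')
j=5 s[j]='d': π[5]=1 (border 'd')
j=6 s[j]='b': π[6]=2 (border 'db')
j=7 s[j]='b': k: 2→0; π[7]=0 (border '')
j=8 s[j]='d': π[8]=1 (border 'd')
j=9 s[j]='a': k: 1→0; π[9]=0 (border '')
j=10 s[j]='a': π[10]=0 (border '')
j=11 s[j]='b': π[11]=0 (border '')
j=12 s[j]='c': π[12]=0 (border '')
j=13 s[j]='a': π[13]=0 (border '')
j=14 s[j]='d': π[14]=1 (border 'd')
j=15 s[j]='b': π[15]=2 (border 'db')
j=16 s[j]='d': k: 2→0; π[16]=1 (border 'd')
j=17 s[j]='d': k: 1→0; π[17]=1 (border 'd')
j=18 s[j]='d': k: 1→0; π[18]=1 (border 'd')
j=19 s[j]='a': k: 1→0; π[19]=0 (border '')
j=20 s[j]='c': π[20]=0 (border '')
j=21 s[j]='d': π[21]=1 (border 'd')
j=22 s[j]='d': k: 1→0; π[22]=1 (border 'd')
j=23 s[j]='d': k: 1→0; π[23]=1 (border 'd')
j=24 s[j]='b': π[24]=2 (border 'db')
j=25 s[j]='a': k: 2→0; π[25]=0 (border '')
j=26 s[j]='c': π[26]=0 (border '')
j=27 s[j]='c': π[27]=0 (border '')
j=28 s[j]='a': π[28]=0 (border '')
j=29 s[j]='b': π[29]=0 (border '')
j=30 s[j]='a': π[30]=0 (border '')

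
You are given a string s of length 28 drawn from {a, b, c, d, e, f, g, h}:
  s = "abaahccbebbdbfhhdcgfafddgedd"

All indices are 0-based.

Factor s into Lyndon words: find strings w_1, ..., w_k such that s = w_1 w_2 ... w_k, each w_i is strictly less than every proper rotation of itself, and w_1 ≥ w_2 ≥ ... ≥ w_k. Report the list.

["ab", "aahccbebbdbfhhdcgfafddgedd"]

emit factor 1: 'ab' (i=0, period=2)
emit factor 2: 'aahccbebbdbfhhdcgfafddgedd' (i=2, period=26)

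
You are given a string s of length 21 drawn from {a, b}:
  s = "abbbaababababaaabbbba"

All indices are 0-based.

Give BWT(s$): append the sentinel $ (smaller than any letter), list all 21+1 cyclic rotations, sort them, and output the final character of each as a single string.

abbbabbba$ababaaabbbaa

rank  rotation                last
    0  $abbbaababababaaabbbba  a
    1  a$abbbaababababaaabbbb  b
    2  aaabbbba$abbbaabababab  b
    3  aababababaaabbbba$abbb  b
    4  aabbbba$abbbaababababa  a
    5  abaaabbbba$abbbaababab  b
    6  ababaaabbbba$abbbaabab  b
    7  abababaaabbbba$abbbaab  b
    8  ababababaaabbbba$abbba  a
    9  abbbaababababaaabbbba$  $
   10  abbbba$abbbaababababaa  a
   11  ba$abbbaababababaaabbb  b
   12  baaabbbba$abbbaabababa  a
   13  baababababaaabbbba$abb  b
   14  babaaabbbba$abbbaababa  a
   15  bababaaabbbba$abbbaaba  a
   16  babababaaabbbba$abbbaa  a
   17  bba$abbbaababababaaabb  b
   18  bbaababababaaabbbba$ab  b
   19  bbba$abbbaababababaaab  b
   20  bbbaababababaaabbbba$a  a
   21  bbbba$abbbaababababaaa  a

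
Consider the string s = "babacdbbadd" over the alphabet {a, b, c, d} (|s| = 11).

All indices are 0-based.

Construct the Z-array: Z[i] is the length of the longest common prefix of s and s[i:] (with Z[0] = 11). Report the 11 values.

[11, 0, 2, 0, 0, 0, 1, 2, 0, 0, 0]

Z[0]=11
i=1: i≥r, start 0; Z[1]=0
i=2: i≥r, start 0; Z[2]=2 extend→box=[2,4)
i=3: min(r-i=1, Z[1]=0)=0; Z[3]=0
i=4: i≥r, start 0; Z[4]=0
i=5: i≥r, start 0; Z[5]=0
i=6: i≥r, start 0; Z[6]=1 extend→box=[6,7)
i=7: i≥r, start 0; Z[7]=2 extend→box=[7,9)
i=8: min(r-i=1, Z[1]=0)=0; Z[8]=0
i=9: i≥r, start 0; Z[9]=0
i=10: i≥r, start 0; Z[10]=0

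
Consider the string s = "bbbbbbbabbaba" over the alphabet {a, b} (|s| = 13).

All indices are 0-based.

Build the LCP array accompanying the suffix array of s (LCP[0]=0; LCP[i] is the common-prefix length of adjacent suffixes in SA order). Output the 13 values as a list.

[0, 1, 2, 0, 2, 3, 1, 4, 2, 3, 4, 5, 6]

rank→(start, suffix):
  0 → (12, 'a')
  1 → (10, 'aba')
  2 → (7, 'abbaba')
  3 → (11, 'ba')
  4 → (9, 'baba')
  5 → (6, 'babbaba')
  6 → (8, 'bbaba')
  7 → (5, 'bbabbaba')
  8 → (4, 'bbbabbaba')
  9 → (3, 'bbbbabbaba')
  10 → (2, 'bbbbbabbaba')
  11 → (1, 'bbbbbbabbaba')
  12 → (0, 'bbbbbbbabbaba')

SA = [12, 10, 7, 11, 9, 6, 8, 5, 4, 3, 2, 1, 0]
[i] adj suffixes → lcp
  [1] 12/10 → 1 ('a')
  [2] 10/7 → 2 ('ab')
  [3] 7/11 → 0 ('')
  [4] 11/9 → 2 ('ba')
  [5] 9/6 → 3 ('bab')
  [6] 6/8 → 1 ('b')
  [7] 8/5 → 4 ('bbab')
  [8] 5/4 → 2 ('bb')
  [9] 4/3 → 3 ('bbb')
  [10] 3/2 → 4 ('bbbb')
  [11] 2/1 → 5 ('bbbbb')
  [12] 1/0 → 6 ('bbbbbb')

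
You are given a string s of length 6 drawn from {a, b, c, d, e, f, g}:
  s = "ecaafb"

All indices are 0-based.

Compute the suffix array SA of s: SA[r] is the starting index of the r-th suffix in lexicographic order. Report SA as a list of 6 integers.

[2, 3, 5, 1, 0, 4]

sorted suffixes:
  #0 SA[0]=2  'aafb'
  #1 SA[1]=3  'afb'
  #2 SA[2]=5  'b'
  #3 SA[3]=1  'caafb'
  #4 SA[4]=0  'ecaafb'
  #5 SA[5]=4  'fb'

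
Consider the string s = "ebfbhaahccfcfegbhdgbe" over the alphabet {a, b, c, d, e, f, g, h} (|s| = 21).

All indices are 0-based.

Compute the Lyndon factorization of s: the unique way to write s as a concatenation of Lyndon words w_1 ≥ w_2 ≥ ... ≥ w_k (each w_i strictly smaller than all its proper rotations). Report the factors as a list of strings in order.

emit factor 1: 'e' (i=0, period=1)
emit factor 2: 'bfbh' (i=1, period=4)
emit factor 3: 'aahccfcfegbhdgbe' (i=5, period=16)

["e", "bfbh", "aahccfcfegbhdgbe"]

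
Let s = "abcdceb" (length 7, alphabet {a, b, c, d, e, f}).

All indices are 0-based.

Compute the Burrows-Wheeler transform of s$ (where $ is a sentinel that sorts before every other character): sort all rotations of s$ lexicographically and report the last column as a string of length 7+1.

rank  rotation  last
    0  $abcdceb  b
    1  abcdceb$  $
    2  b$abcdce  e
    3  bcdceb$a  a
    4  cdceb$ab  b
    5  ceb$abcd  d
    6  dceb$abc  c
    7  eb$abcdc  c

b$eabdcc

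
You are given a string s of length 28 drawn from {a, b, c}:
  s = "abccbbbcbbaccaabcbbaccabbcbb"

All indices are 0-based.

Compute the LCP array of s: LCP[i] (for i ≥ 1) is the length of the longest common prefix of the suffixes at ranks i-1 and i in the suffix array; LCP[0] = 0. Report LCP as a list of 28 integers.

[0, 1, 2, 3, 1, 4, 0, 1, 5, 1, 2, 6, 2, 2, 5, 1, 4, 8, 2, 0, 2, 1, 3, 7, 3, 1, 3, 2]

sorted suffixes:
  #0 SA[0]=13  'aabcbbaccabbcbb'
  #1 SA[1]=22  'abbcbb'
  #2 SA[2]=14  'abcbbaccabbcbb'
  #3 SA[3]=0  'abccbbbcbbaccaabcbbaccabbcbb'
  #4 SA[4]=10  'accaabcbbaccabbcbb'
  #5 SA[5]=19  'accabbcbb'
  #6 SA[6]=27  'b'
  #7 SA[7]=9  'baccaabcbbaccabbcbb'
  #8 SA[8]=18  'baccabbcbb'
  #9 SA[9]=26  'bb'
  #10 SA[10]=8  'bbaccaabcbbaccabbcbb'
  #11 SA[11]=17  'bbaccabbcbb'
  #12 SA[12]=4  'bbbcbbaccaabcbbaccabbcbb'
  #13 SA[13]=23  'bbcbb'
  #14 SA[14]=5  'bbcbbaccaabcbbaccabbcbb'
  #15 SA[15]=24  'bcbb'
  #16 SA[16]=6  'bcbbaccaabcbbaccabbcbb'
  #17 SA[17]=15  'bcbbaccabbcbb'
  #18 SA[18]=1  'bccbbbcbbaccaabcbbaccabbcbb'
  #19 SA[19]=12  'caabcbbaccabbcbb'
  #20 SA[20]=21  'cabbcbb'
  #21 SA[21]=25  'cbb'
  #22 SA[22]=7  'cbbaccaabcbbaccabbcbb'
  #23 SA[23]=16  'cbbaccabbcbb'
  #24 SA[24]=3  'cbbbcbbaccaabcbbaccabbcbb'
  #25 SA[25]=11  'ccaabcbbaccabbcbb'
  #26 SA[26]=20  'ccabbcbb'
  #27 SA[27]=2  'ccbbbcbbaccaabcbbaccabbcbb'

SA = [13, 22, 14, 0, 10, 19, 27, 9, 18, 26, 8, 17, 4, 23, 5, 24, 6, 15, 1, 12, 21, 25, 7, 16, 3, 11, 20, 2]
i: (SA[i-1],SA[i]) lcp shared
  1: (13,22) 1 'a'
  2: (22,14) 2 'ab'
  3: (14,0) 3 'abc'
  4: (0,10) 1 'a'
  5: (10,19) 4 'acca'
  6: (19,27) 0 ''
  7: (27,9) 1 'b'
  8: (9,18) 5 'bacca'
  9: (18,26) 1 'b'
  10: (26,8) 2 'bb'
  11: (8,17) 6 'bbacca'
  12: (17,4) 2 'bb'
  13: (4,23) 2 'bb'
  14: (23,5) 5 'bbcbb'
  15: (5,24) 1 'b'
  16: (24,6) 4 'bcbb'
  17: (6,15) 8 'bcbbacca'
  18: (15,1) 2 'bc'
  19: (1,12) 0 ''
  20: (12,21) 2 'ca'
  21: (21,25) 1 'c'
  22: (25,7) 3 'cbb'
  23: (7,16) 7 'cbbacca'
  24: (16,3) 3 'cbb'
  25: (3,11) 1 'c'
  26: (11,20) 3 'cca'
  27: (20,2) 2 'cc'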